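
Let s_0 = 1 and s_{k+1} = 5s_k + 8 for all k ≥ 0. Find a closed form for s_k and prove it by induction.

Claim: s_k = 3·5^k − 2.

Base case: s_0 = 1, and 3·5^0 − 2 = 3 − 2 = 1.
Assume s_r = 3·5^r − 2 for some r ≥ 0.
Then s_{r+1} = 5s_r + 8 = 5·(3·5^r − 2) + 8 = 15·5^r − 10 + 8 = 3·5^{r+1} − 2.
By induction, s_k = 3·5^k − 2 for all k ≥ 0.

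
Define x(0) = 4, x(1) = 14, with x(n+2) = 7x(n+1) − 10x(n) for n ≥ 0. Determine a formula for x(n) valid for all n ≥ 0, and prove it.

Claim: x(n) = 2·5^n + 2·2^n.

Base cases: x(0) = 4 and 2·5^0 + 2·2^0 = 4; x(1) = 14 and 2·5^1 + 2·2^1 = 14.
Assume x(j) = 2·5^j + 2·2^j for all 0 ≤ j ≤ r, where r ≥ 1.
Then x(r+1) = 7x(r) − 10x(r−1) = 7·(2·5^r + 2·2^r) − 10·(2·5^{r−1} + 2·2^{r−1}) = 2·(7·5 − 10)5^{r−1} + 2·(7·2 − 10)2^{r−1} = 50·5^{r−1} + 8·2^{r−1} = 2·5^{r+1} + 2·2^{r+1}.
Hence x(n) = 2·5^n + 2·2^n for every n ≥ 0, by strong induction.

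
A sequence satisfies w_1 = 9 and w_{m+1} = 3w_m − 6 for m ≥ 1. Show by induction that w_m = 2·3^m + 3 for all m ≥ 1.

Base case: w_1 = 9, and 2·3^1 + 3 = 6 + 3 = 9.
Assume w_k = 2·3^k + 3 for some k ≥ 1.
Then w_{k+1} = 3w_k − 6 = 3·(2·3^k + 3) − 6 = 6·3^k + 9 − 6 = 2·3^{k+1} + 3.
This completes the inductive step, so w_m = 2·3^m + 3 for all m ≥ 1.

w_m = 2·3^m + 3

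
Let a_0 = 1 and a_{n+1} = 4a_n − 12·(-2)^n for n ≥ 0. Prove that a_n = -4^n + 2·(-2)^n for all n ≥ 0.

Base case: a_0 = 1, and -4^0 + 2·(-2)^0 = -1 + 2 = 1.
Assume a_m = -4^m + 2·(-2)^m for some m ≥ 0.
Then a_{m+1} = 4a_m − 12·(-2)^m = 4·(-4^m + 2·(-2)^m) − 12·(-2)^m = -4^{m+1} + 8·(-2)^m − 12·(-2)^m = -4^{m+1} − 4·(-2)^m = -4^{m+1} + 2·(-2)^{m+1}.
Hence a_n = -4^n + 2·(-2)^n for every n ≥ 0, by induction.

a_n = -4^n + 2·(-2)^n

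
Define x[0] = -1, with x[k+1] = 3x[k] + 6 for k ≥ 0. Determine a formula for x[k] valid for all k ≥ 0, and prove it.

Claim: x[k] = 2·3^k − 3.

Base case: x[0] = -1, and 2·3^0 − 3 = 2 − 3 = -1.
Assume x[r] = 2·3^r − 3 for some r ≥ 0.
Then x[r+1] = 3x[r] + 6 = 3·(2·3^r − 3) + 6 = 6·3^r − 9 + 6 = 2·3^{r+1} − 3.
This completes the inductive step, so x[k] = 2·3^k − 3 for all k ≥ 0.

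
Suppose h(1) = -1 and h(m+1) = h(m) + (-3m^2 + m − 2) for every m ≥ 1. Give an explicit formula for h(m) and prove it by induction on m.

Claim: h(m) = -m^3 + 2m^2 − 3m + 1.

Base case: h(1) = -1, and -1^3 + 2·1^2 − 3·1 + 1 = -1.
Assume h(k) = -k^3 + 2k^2 − 3k + 1.
Then h(k+1) = h(k) + (-3k^2 + k − 2) = (-k^3 + 2k^2 − 3k + 1) + (-3k^2 + k − 2) = -k^3 − k^2 − 2k − 1,
and -(k+1)^3 + 2·(k+1)^2 − 3·(k+1) + 1 = -k^3 − k^2 − 2k − 1.
This completes the inductive step, so h(m) = -m^3 + 2m^2 − 3m + 1 for all m ≥ 1.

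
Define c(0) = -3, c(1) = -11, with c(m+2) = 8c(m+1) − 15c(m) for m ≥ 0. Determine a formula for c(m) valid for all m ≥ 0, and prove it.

Claim: c(m) = -5^m − 2·3^m.

Base cases: c(0) = -3 and -5^0 − 2·3^0 = -3; c(1) = -11 and -5^1 − 2·3^1 = -11.
Assume c(j) = -5^j − 2·3^j for all 0 ≤ j ≤ k, where k ≥ 1.
Then c(k+1) = 8c(k) − 15c(k−1) = 8·(-5^k − 2·3^k) − 15·(-5^{k−1} − 2·3^{k−1}) = -(8·5 − 15)5^{k−1} − 2·(8·3 − 15)3^{k−1} = -25·5^{k−1} − 18·3^{k−1} = -5^{k+1} − 2·3^{k+1}.
By strong induction, c(m) = -5^m − 2·3^m for all m ≥ 0.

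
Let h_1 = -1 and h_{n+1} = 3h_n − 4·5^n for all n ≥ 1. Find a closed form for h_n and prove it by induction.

Claim: h_n = 3·3^n − 2·5^n.

Base case: h_1 = -1, and 3·3^1 − 2·5^1 = 9 − 10 = -1.
Assume h_k = 3·3^k − 2·5^k for some k ≥ 1.
Then h_{k+1} = 3h_k − 4·5^k = 3·(3·3^k − 2·5^k) − 4·5^k = 3·3^{k+1} − 6·5^k − 4·5^k = 3·3^{k+1} − 10·5^k = 3·3^{k+1} − 2·5^{k+1}.
This completes the inductive step, so h_n = 3·3^n − 2·5^n for all n ≥ 1.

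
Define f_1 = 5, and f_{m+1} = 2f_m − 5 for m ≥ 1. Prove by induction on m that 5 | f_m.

Base case: f_1 = 5 = 5·1, so 5 | f_1.
Assume 5 | f_j, so f_j = 5t for some integer t.
Then f_{j+1} = 2f_j − 5 = 2·(5t) − 5 = 5(2t − 1), so 5 | f_{j+1}.
This completes the inductive step, so 5 | f_m for all m ≥ 1.

5 | f_m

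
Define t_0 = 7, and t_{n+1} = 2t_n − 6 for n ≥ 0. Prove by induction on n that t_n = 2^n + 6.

Base case: t_0 = 7, and 2^0 + 6 = 1 + 6 = 7.
Assume t_k = 2^k + 6 for some k ≥ 0.
Then t_{k+1} = 2t_k − 6 = 2·(2^k + 6) − 6 = 2^{k+1} + 12 − 6 = 2^{k+1} + 6.
This completes the inductive step, so t_n = 2^n + 6 for all n ≥ 0.

t_n = 2^n + 6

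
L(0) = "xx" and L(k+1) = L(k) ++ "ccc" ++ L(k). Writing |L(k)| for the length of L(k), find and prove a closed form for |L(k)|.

Claim: |L(k)| = 5·2^k − 3.

Base case: |L(0)| = 2, and 5·2^0 − 3 = 2.
Assume |L(j)| = 5·2^j − 3.
Then |L(j+1)| = |L(j)| + 3 + |L(j)| = 2|L(j)| + 3 = 2(5·2^j − 3) + 3 = 5·2^{j+1} − 6 + 3 = 5·2^{j+1} − 3.
This completes the inductive step, so |L(k)| = 5·2^k − 3 for all k ≥ 0.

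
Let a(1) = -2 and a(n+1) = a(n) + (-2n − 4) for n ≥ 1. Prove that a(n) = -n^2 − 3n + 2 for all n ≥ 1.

Base case: a(1) = -2, and -1^2 − 3·1 + 2 = -2.
Assume a(j) = -j^2 − 3j + 2.
Then a(j+1) = a(j) + (-2j − 4) = (-j^2 − 3j + 2) + (-2j − 4) = -j^2 − 5j − 2,
and -(j+1)^2 − 3·(j+1) + 2 = -j^2 − 5j − 2.
Hence a(n) = -n^2 − 3n + 2 for every n ≥ 1, by induction.

a(n) = -n^2 − 3n + 2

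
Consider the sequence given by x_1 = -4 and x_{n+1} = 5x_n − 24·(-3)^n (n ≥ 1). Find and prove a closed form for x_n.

Claim: x_n = 5^n + 3·(-3)^n.

Base case: x_1 = -4, and 5^1 + 3·(-3)^1 = 5 − 9 = -4.
Assume x_j = 5^j + 3·(-3)^j for some j ≥ 1.
Then x_{j+1} = 5x_j − 24·(-3)^j = 5·(5^j + 3·(-3)^j) − 24·(-3)^j = 5^{j+1} + 15·(-3)^j − 24·(-3)^j = 5^{j+1} − 9·(-3)^j = 5^{j+1} + 3·(-3)^{j+1}.
This completes the inductive step, so x_n = 5^n + 3·(-3)^n for all n ≥ 1.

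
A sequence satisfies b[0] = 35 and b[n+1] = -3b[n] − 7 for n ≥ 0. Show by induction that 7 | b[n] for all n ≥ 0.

Base case: b[0] = 35 = 7·5, so 7 | b[0].
Assume 7 | b[m], so b[m] = 7t for some integer t.
Then b[m+1] = -3b[m] − 7 = -3·(7t) − 7 = 7(-3t − 1), so 7 | b[m+1].
By induction, 7 | b[n] for all n ≥ 0.

7 | b[n]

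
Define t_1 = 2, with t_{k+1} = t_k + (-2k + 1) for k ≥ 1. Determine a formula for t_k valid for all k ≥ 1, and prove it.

Claim: t_k = -k^2 + 2k + 1.

Base case: t_1 = 2, and -1^2 + 2·1 + 1 = 2.
Assume t_m = -m^2 + 2m + 1.
Then t_{m+1} = t_m + (-2m + 1) = (-m^2 + 2m + 1) + (-2m + 1) = -m^2 + 2,
and -(m+1)^2 + 2·(m+1) + 1 = -m^2 + 2.
This completes the inductive step, so t_k = -k^2 + 2k + 1 for all k ≥ 1.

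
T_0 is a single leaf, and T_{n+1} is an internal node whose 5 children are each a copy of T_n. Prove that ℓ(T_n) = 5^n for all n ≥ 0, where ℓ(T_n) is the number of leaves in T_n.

Base case: ℓ(T_0) = 1, and 5^0 = 1.
Assume ℓ(T_m) = 5^m.
Then ℓ(T_{m+1}) = 5·ℓ(T_m) = 5·5^m = 5^{m+1}.
By induction, ℓ(T_n) = 5^n for all n ≥ 0.

ℓ(T_n) = 5^n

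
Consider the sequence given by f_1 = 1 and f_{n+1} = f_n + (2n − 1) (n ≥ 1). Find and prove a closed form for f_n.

Claim: f_n = n^2 − 2n + 2.

Base case: f_1 = 1, and 1^2 − 2·1 + 2 = 1.
Assume f_k = k^2 − 2k + 2.
Then f_{k+1} = f_k + (2k − 1) = (k^2 − 2k + 2) + (2k − 1) = k^2 + 1,
and (k+1)^2 − 2·(k+1) + 2 = k^2 + 1.
By induction, f_n = n^2 − 2n + 2 for all n ≥ 1.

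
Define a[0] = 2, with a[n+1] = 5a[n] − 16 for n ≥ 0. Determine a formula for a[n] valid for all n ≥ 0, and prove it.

Claim: a[n] = -2·5^n + 4.

Base case: a[0] = 2, and -2·5^0 + 4 = -2 + 4 = 2.
Assume a[r] = -2·5^r + 4 for some r ≥ 0.
Then a[r+1] = 5a[r] − 16 = 5·(-2·5^r + 4) − 16 = -10·5^r + 20 − 16 = -2·5^{r+1} + 4.
Hence a[n] = -2·5^n + 4 for every n ≥ 0, by induction.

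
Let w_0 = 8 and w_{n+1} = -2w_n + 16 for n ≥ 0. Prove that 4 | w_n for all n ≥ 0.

Base case: w_0 = 8 = 4·2, so 4 | w_0.
Assume 4 | w_r, so w_r = 4t for some integer t.
Then w_{r+1} = -2w_r + 16 = -2·(4t) + 16 = 4(-2t + 4), so 4 | w_{r+1}.
So the property holds for r+1, and by induction 4 | w_n for all n ≥ 0.

4 | w_n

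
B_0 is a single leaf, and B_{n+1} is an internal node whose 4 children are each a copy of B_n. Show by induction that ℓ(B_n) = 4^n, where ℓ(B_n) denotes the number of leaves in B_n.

Base case: ℓ(B_0) = 1, and 4^0 = 1.
Assume ℓ(B_r) = 4^r.
Then ℓ(B_{r+1}) = 4·ℓ(B_r) = 4·4^r = 4^{r+1}.
Hence ℓ(B_n) = 4^n for every n ≥ 0, by induction.

ℓ(B_n) = 4^n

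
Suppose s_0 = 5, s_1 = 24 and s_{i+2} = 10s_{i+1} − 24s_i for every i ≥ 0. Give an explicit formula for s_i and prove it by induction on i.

Claim: s_i = 3·4^i + 2·6^i.

Base cases: s_0 = 5 and 3·4^0 + 2·6^0 = 5; s_1 = 24 and 3·4^1 + 2·6^1 = 24.
Assume s_j = 3·4^j + 2·6^j for all 0 ≤ j ≤ r, where r ≥ 1.
Then s_{r+1} = 10s_r − 24s_{r−1} = 10·(3·4^r + 2·6^r) − 24·(3·4^{r−1} + 2·6^{r−1}) = 3·(10·4 − 24)4^{r−1} + 2·(10·6 − 24)6^{r−1} = 48·4^{r−1} + 72·6^{r−1} = 3·4^{r+1} + 2·6^{r+1}.
By strong induction, s_i = 3·4^i + 2·6^i for all i ≥ 0.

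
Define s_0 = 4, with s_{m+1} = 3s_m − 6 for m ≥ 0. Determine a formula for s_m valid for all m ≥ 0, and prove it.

Claim: s_m = 3^m + 3.

Base case: s_0 = 4, and 3^0 + 3 = 1 + 3 = 4.
Assume s_j = 3^j + 3 for some j ≥ 0.
Then s_{j+1} = 3s_j − 6 = 3·(3^j + 3) − 6 = 3^{j+1} + 9 − 6 = 3^{j+1} + 3.
So the formula holds for j+1, and by induction s_m = 3^m + 3 for all m ≥ 0.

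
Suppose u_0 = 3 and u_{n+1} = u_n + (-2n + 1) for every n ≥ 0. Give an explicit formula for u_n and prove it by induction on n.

Claim: u_n = -n^2 + 2n + 3.

Base case: u_0 = 3, and -0^2 + 2·0 + 3 = 3.
Assume u_k = -k^2 + 2k + 3.
Then u_{k+1} = u_k + (-2k + 1) = (-k^2 + 2k + 3) + (-2k + 1) = -k^2 + 4,
and -(k+1)^2 + 2·(k+1) + 3 = -k^2 + 4.
By induction, u_n = -n^2 + 2n + 3 for all n ≥ 0.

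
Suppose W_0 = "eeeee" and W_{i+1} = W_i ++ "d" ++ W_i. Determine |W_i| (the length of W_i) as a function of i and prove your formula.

Claim: |W_i| = 6·2^i − 1.

Base case: |W_0| = 5, and 6·2^0 − 1 = 5.
Assume |W_k| = 6·2^k − 1.
Then |W_{k+1}| = |W_k| + 1 + |W_k| = 2|W_k| + 1 = 2(6·2^k − 1) + 1 = 6·2^{k+1} − 2 + 1 = 6·2^{k+1} − 1.
So the formula holds for k+1, and by induction |W_i| = 6·2^i − 1 for all i ≥ 0.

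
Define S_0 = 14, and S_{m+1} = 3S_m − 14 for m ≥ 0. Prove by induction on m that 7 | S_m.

Base case: S_0 = 14 = 7·2, so 7 | S_0.
Assume 7 | S_r, so S_r = 7t for some integer t.
Then S_{r+1} = 3S_r − 14 = 3·(7t) − 14 = 7(3t − 2), so 7 | S_{r+1}.
Hence 7 | S_m for every m ≥ 0, by induction.

7 | S_m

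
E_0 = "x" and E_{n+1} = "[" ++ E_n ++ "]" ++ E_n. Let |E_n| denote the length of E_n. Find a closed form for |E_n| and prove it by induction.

Claim: |E_n| = 3·2^n − 2.

Base case: |E_0| = 1, and 3·2^0 − 2 = 1.
Assume |E_r| = 3·2^r − 2.
Then |E_{r+1}| = 1 + |E_r| + 1 + |E_r| = 2|E_r| + 2 = 2(3·2^r − 2) + 2 = 3·2^{r+1} − 4 + 2 = 3·2^{r+1} − 2.
By induction, |E_n| = 3·2^n − 2 for all n ≥ 0.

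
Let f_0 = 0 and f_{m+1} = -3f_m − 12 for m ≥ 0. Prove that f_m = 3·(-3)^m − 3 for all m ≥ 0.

Base case: f_0 = 0, and 3·(-3)^0 − 3 = 3 − 3 = 0.
Assume f_k = 3·(-3)^k − 3 for some k ≥ 0.
Then f_{k+1} = -3f_k − 12 = -3·(3·(-3)^k − 3) − 12 = -9·(-3)^k + 9 − 12 = 3·(-3)^{k+1} − 3.
By induction, f_m = 3·(-3)^m − 3 for all m ≥ 0.

f_m = 3·(-3)^m − 3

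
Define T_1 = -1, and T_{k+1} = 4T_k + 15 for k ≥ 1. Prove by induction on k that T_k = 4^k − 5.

Base case: T_1 = -1, and 4^1 − 5 = 4 − 5 = -1.
Assume T_j = 4^j − 5 for some j ≥ 1.
Then T_{j+1} = 4T_j + 15 = 4·(4^j − 5) + 15 = 4^{j+1} − 20 + 15 = 4^{j+1} − 5.
So the formula holds for j+1, and by induction T_k = 4^k − 5 for all k ≥ 1.

T_k = 4^k − 5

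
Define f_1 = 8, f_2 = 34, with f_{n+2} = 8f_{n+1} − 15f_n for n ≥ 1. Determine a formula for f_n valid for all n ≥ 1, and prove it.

Claim: f_n = 3^n + 5^n.

Base cases: f_1 = 8 and 3^1 + 5^1 = 8; f_2 = 34 and 3^2 + 5^2 = 34.
Assume f_j = 3^j + 5^j for all 1 ≤ j ≤ k, where k ≥ 2.
Then f_{k+1} = 8f_k − 15f_{k−1} = 8·(3^k + 5^k) − 15·(3^{k−1} + 5^{k−1}) = (8·3 − 15)3^{k−1} + (8·5 − 15)5^{k−1} = 9·3^{k−1} + 25·5^{k−1} = 3^{k+1} + 5^{k+1}.
By strong induction, f_n = 3^n + 5^n for all n ≥ 1.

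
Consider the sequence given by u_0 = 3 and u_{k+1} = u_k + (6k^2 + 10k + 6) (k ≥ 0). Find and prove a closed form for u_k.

Claim: u_k = 2k^3 + 2k^2 + 2k + 3.

Base case: u_0 = 3, and 2·0^3 + 2·0^2 + 2·0 + 3 = 3.
Assume u_j = 2j^3 + 2j^2 + 2j + 3.
Then u_{j+1} = u_j + (6j^2 + 10j + 6) = (2j^3 + 2j^2 + 2j + 3) + (6j^2 + 10j + 6) = 2j^3 + 8j^2 + 12j + 9,
and 2·(j+1)^3 + 2·(j+1)^2 + 2·(j+1) + 3 = 2j^3 + 8j^2 + 12j + 9.
Hence u_k = 2k^3 + 2k^2 + 2k + 3 for every k ≥ 0, by induction.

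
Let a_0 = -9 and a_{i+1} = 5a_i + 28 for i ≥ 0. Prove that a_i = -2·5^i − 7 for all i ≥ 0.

Base case: a_0 = -9, and -2·5^0 − 7 = -2 − 7 = -9.
Assume a_k = -2·5^k − 7 for some k ≥ 0.
Then a_{k+1} = 5a_k + 28 = 5·(-2·5^k − 7) + 28 = -10·5^k − 35 + 28 = -2·5^{k+1} − 7.
This completes the inductive step, so a_i = -2·5^i − 7 for all i ≥ 0.

a_i = -2·5^i − 7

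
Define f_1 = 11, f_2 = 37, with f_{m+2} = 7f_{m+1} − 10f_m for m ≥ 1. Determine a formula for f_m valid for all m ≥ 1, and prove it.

Claim: f_m = 3·2^m + 5^m.

Base cases: f_1 = 11 and 3·2^1 + 5^1 = 11; f_2 = 37 and 3·2^2 + 5^2 = 37.
Assume f_j = 3·2^j + 5^j for all 1 ≤ j ≤ r, where r ≥ 2.
Then f_{r+1} = 7f_r − 10f_{r−1} = 7·(3·2^r + 5^r) − 10·(3·2^{r−1} + 5^{r−1}) = 3·(7·2 − 10)2^{r−1} + (7·5 − 10)5^{r−1} = 12·2^{r−1} + 25·5^{r−1} = 3·2^{r+1} + 5^{r+1}.
This completes the inductive step, so f_m = 3·2^m + 5^m for all m ≥ 1.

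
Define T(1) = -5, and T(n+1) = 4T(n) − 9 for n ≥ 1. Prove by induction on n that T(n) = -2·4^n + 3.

Base case: T(1) = -5, and -2·4^1 + 3 = -8 + 3 = -5.
Assume T(m) = -2·4^m + 3 for some m ≥ 1.
Then T(m+1) = 4T(m) − 9 = 4·(-2·4^m + 3) − 9 = -8·4^m + 12 − 9 = -2·4^{m+1} + 3.
Hence T(n) = -2·4^n + 3 for every n ≥ 1, by induction.

T(n) = -2·4^n + 3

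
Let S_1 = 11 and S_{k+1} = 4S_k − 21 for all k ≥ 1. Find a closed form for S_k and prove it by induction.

Claim: S_k = 4^k + 7.

Base case: S_1 = 11, and 4^1 + 7 = 4 + 7 = 11.
Assume S_r = 4^r + 7 for some r ≥ 1.
Then S_{r+1} = 4S_r − 21 = 4·(4^r + 7) − 21 = 4^{r+1} + 28 − 21 = 4^{r+1} + 7.
By induction, S_k = 4^k + 7 for all k ≥ 1.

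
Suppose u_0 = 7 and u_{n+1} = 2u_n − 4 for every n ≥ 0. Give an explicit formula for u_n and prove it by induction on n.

Claim: u_n = 3·2^n + 4.

Base case: u_0 = 7, and 3·2^0 + 4 = 3 + 4 = 7.
Assume u_m = 3·2^m + 4 for some m ≥ 0.
Then u_{m+1} = 2u_m − 4 = 2·(3·2^m + 4) − 4 = 6·2^m + 8 − 4 = 3·2^{m+1} + 4.
Hence u_n = 3·2^n + 4 for every n ≥ 0, by induction.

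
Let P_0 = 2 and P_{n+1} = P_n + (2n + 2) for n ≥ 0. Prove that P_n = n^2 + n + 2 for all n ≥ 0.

Base case: P_0 = 2, and 0^2 + 0 + 2 = 2.
Assume P_m = m^2 + m + 2.
Then P_{m+1} = P_m + (2m + 2) = (m^2 + m + 2) + (2m + 2) = m^2 + 3m + 4,
and (m+1)^2 + (m+1) + 2 = m^2 + 3m + 4.
This completes the inductive step, so P_n = n^2 + n + 2 for all n ≥ 0.

P_n = n^2 + n + 2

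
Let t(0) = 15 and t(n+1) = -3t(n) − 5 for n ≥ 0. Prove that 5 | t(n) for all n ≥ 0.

Base case: t(0) = 15 = 5·3, so 5 | t(0).
Assume 5 | t(j), so t(j) = 5s for some integer s.
Then t(j+1) = -3t(j) − 5 = -3·(5s) − 5 = 5(-3s − 1), so 5 | t(j+1).
So the property holds for j+1, and by induction 5 | t(n) for all n ≥ 0.

5 | t(n)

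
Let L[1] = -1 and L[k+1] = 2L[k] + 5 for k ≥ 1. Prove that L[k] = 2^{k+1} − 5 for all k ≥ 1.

Base case: L[1] = -1, and 2^{1+1} − 5 = 4 − 5 = -1.
Assume L[j] = 2^{j+1} − 5 for some j ≥ 1.
Then L[j+1] = 2L[j] + 5 = 2·(2^{j+1} − 5) + 5 = 2^{j+2} − 10 + 5 = 2^{j+2} − 5.
So the formula holds for j+1, and by induction L[k] = 2^{k+1} − 5 for all k ≥ 1.

L[k] = 2^{k+1} − 5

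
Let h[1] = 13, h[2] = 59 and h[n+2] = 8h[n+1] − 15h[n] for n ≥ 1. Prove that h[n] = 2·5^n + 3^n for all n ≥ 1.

Base cases: h[1] = 13 and 2·5^1 + 3^1 = 13; h[2] = 59 and 2·5^2 + 3^2 = 59.
Assume h[i] = 2·5^i + 3^i for all 1 ≤ i ≤ j, where j ≥ 2.
Then h[j+1] = 8h[j] − 15h[j−1] = 8·(2·5^j + 3^j) − 15·(2·5^{j−1} + 3^{j−1}) = 2·(8·5 − 15)5^{j−1} + (8·3 − 15)3^{j−1} = 50·5^{j−1} + 9·3^{j−1} = 2·5^{j+1} + 3^{j+1}.
This completes the inductive step, so h[n] = 2·5^n + 3^n for all n ≥ 1.

h[n] = 2·5^n + 3^n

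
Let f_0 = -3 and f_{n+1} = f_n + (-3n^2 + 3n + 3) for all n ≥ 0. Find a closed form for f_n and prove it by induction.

Claim: f_n = -n^3 + 3n^2 + n − 3.

Base case: f_0 = -3, and -0^3 + 3·0^2 + 0 − 3 = -3.
Assume f_r = -r^3 + 3r^2 + r − 3.
Then f_{r+1} = f_r + (-3r^2 + 3r + 3) = (-r^3 + 3r^2 + r − 3) + (-3r^2 + 3r + 3) = -r^3 + 4r,
and -(r+1)^3 + 3·(r+1)^2 + (r+1) − 3 = -r^3 + 4r.
Hence f_n = -n^3 + 3n^2 + n − 3 for every n ≥ 0, by induction.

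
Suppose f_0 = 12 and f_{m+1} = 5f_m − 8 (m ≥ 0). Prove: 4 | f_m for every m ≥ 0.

Base case: f_0 = 12 = 4·3, so 4 | f_0.
Assume 4 | f_j, so f_j = 4t for some integer t.
Then f_{j+1} = 5f_j − 8 = 5·(4t) − 8 = 4(5t − 2), so 4 | f_{j+1}.
So the property holds for j+1, and by induction 4 | f_m for all m ≥ 0.

4 | f_m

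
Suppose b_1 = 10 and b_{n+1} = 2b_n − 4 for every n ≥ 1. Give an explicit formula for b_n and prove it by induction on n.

Claim: b_n = 3·2^n + 4.

Base case: b_1 = 10, and 3·2^1 + 4 = 6 + 4 = 10.
Assume b_m = 3·2^m + 4 for some m ≥ 1.
Then b_{m+1} = 2b_m − 4 = 2·(3·2^m + 4) − 4 = 6·2^m + 8 − 4 = 3·2^{m+1} + 4.
By induction, b_n = 3·2^n + 4 for all n ≥ 1.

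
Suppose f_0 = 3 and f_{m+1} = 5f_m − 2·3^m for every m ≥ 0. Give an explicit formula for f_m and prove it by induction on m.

Claim: f_m = 2·5^m + 3^m.

Base case: f_0 = 3, and 2·5^0 + 3^0 = 2 + 1 = 3.
Assume f_r = 2·5^r + 3^r for some r ≥ 0.
Then f_{r+1} = 5f_r − 2·3^r = 5·(2·5^r + 3^r) − 2·3^r = 2·5^{r+1} + 5·3^r − 2·3^r = 2·5^{r+1} + 3·3^r = 2·5^{r+1} + 3^{r+1}.
Hence f_m = 2·5^m + 3^m for every m ≥ 0, by induction.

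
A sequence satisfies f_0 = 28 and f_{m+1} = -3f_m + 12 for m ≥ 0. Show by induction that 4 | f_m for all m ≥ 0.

Base case: f_0 = 28 = 4·7, so 4 | f_0.
Assume 4 | f_r, so f_r = 4t for some integer t.
Then f_{r+1} = -3f_r + 12 = -3·(4t) + 12 = 4(-3t + 3), so 4 | f_{r+1}.
By induction, 4 | f_m for all m ≥ 0.

4 | f_m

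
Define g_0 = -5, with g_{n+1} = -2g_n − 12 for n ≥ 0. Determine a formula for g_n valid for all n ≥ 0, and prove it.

Claim: g_n = -(-2)^n − 4.

Base case: g_0 = -5, and -(-2)^0 − 4 = -1 − 4 = -5.
Assume g_r = -(-2)^r − 4 for some r ≥ 0.
Then g_{r+1} = -2g_r − 12 = -2·(-(-2)^r − 4) − 12 = 2·(-2)^r + 8 − 12 = -(-2)^{r+1} − 4.
This completes the inductive step, so g_n = -(-2)^n − 4 for all n ≥ 0.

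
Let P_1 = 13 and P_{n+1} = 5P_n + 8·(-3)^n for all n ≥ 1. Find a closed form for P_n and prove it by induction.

Claim: P_n = 2·5^n − (-3)^n.

Base case: P_1 = 13, and 2·5^1 − (-3)^1 = 10 + 3 = 13.
Assume P_j = 2·5^j − (-3)^j for some j ≥ 1.
Then P_{j+1} = 5P_j + 8·(-3)^j = 5·(2·5^j − (-3)^j) + 8·(-3)^j = 2·5^{j+1} − 5·(-3)^j + 8·(-3)^j = 2·5^{j+1} + 3·(-3)^j = 2·5^{j+1} − (-3)^{j+1}.
So the formula holds for j+1, and by induction P_n = 2·5^n − (-3)^n for all n ≥ 1.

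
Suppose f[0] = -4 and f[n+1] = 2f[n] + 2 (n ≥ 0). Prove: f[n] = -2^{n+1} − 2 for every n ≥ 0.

Base case: f[0] = -4, and -2^{0+1} − 2 = -2 − 2 = -4.
Assume f[r] = -2^{r+1} − 2 for some r ≥ 0.
Then f[r+1] = 2f[r] + 2 = 2·(-2^{r+1} − 2) + 2 = -2^{r+2} − 4 + 2 = -2^{r+2} − 2.
So the formula holds for r+1, and by induction f[n] = -2^{n+1} − 2 for all n ≥ 0.

f[n] = -2^{n+1} − 2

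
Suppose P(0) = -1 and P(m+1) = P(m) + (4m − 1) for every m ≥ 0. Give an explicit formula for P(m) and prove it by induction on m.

Claim: P(m) = 2m^2 − 3m − 1.

Base case: P(0) = -1, and 2·0^2 − 3·0 − 1 = -1.
Assume P(r) = 2r^2 − 3r − 1.
Then P(r+1) = P(r) + (4r − 1) = (2r^2 − 3r − 1) + (4r − 1) = 2r^2 + r − 2,
and 2·(r+1)^2 − 3·(r+1) − 1 = 2r^2 + r − 2.
By induction, P(m) = 2m^2 − 3m − 1 for all m ≥ 0.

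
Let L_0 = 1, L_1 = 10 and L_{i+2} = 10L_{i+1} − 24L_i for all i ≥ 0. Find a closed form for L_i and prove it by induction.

Claim: L_i = 3·6^i − 2·4^i.

Base cases: L_0 = 1 and 3·6^0 − 2·4^0 = 1; L_1 = 10 and 3·6^1 − 2·4^1 = 10.
Assume L_t = 3·6^t − 2·4^t for all 0 ≤ t ≤ j, where j ≥ 1.
Then L_{j+1} = 10L_j − 24L_{j−1} = 10·(3·6^j − 2·4^j) − 24·(3·6^{j−1} − 2·4^{j−1}) = 3·(10·6 − 24)6^{j−1} − 2·(10·4 − 24)4^{j−1} = 108·6^{j−1} − 32·4^{j−1} = 3·6^{j+1} − 2·4^{j+1}.
By strong induction, L_i = 3·6^i − 2·4^i for all i ≥ 0.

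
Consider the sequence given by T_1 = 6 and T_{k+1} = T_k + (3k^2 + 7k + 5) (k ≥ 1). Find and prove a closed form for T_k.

Claim: T_k = k^3 + 2k^2 + 2k + 1.

Base case: T_1 = 6, and 1^3 + 2·1^2 + 2·1 + 1 = 6.
Assume T_m = m^3 + 2m^2 + 2m + 1.
Then T_{m+1} = T_m + (3m^2 + 7m + 5) = (m^3 + 2m^2 + 2m + 1) + (3m^2 + 7m + 5) = m^3 + 5m^2 + 9m + 6,
and (m+1)^3 + 2·(m+1)^2 + 2·(m+1) + 1 = m^3 + 5m^2 + 9m + 6.
This completes the inductive step, so T_k = k^3 + 2k^2 + 2k + 1 for all k ≥ 1.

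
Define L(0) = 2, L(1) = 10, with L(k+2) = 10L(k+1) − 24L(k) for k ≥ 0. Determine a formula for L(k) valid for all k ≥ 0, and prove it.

Claim: L(k) = 6^k + 4^k.

Base cases: L(0) = 2 and 6^0 + 4^0 = 2; L(1) = 10 and 6^1 + 4^1 = 10.
Assume L(i) = 6^i + 4^i for all 0 ≤ i ≤ j, where j ≥ 1.
Then L(j+1) = 10L(j) − 24L(j−1) = 10·(6^j + 4^j) − 24·(6^{j−1} + 4^{j−1}) = (10·6 − 24)6^{j−1} + (10·4 − 24)4^{j−1} = 36·6^{j−1} + 16·4^{j−1} = 6^{j+1} + 4^{j+1}.
This completes the inductive step, so L(k) = 6^k + 4^k for all k ≥ 0.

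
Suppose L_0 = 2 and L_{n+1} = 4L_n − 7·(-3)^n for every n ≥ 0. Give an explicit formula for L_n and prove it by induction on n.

Claim: L_n = 4^n + (-3)^n.

Base case: L_0 = 2, and 4^0 + (-3)^0 = 1 + 1 = 2.
Assume L_k = 4^k + (-3)^k for some k ≥ 0.
Then L_{k+1} = 4L_k − 7·(-3)^k = 4·(4^k + (-3)^k) − 7·(-3)^k = 4^{k+1} + 4·(-3)^k − 7·(-3)^k = 4^{k+1} − 3·(-3)^k = 4^{k+1} + (-3)^{k+1}.
This completes the inductive step, so L_n = 4^n + (-3)^n for all n ≥ 0.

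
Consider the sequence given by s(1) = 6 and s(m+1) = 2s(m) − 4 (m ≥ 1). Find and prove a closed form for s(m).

Claim: s(m) = 2^m + 4.

Base case: s(1) = 6, and 2^1 + 4 = 2 + 4 = 6.
Assume s(j) = 2^j + 4 for some j ≥ 1.
Then s(j+1) = 2s(j) − 4 = 2·(2^j + 4) − 4 = 2^{j+1} + 8 − 4 = 2^{j+1} + 4.
Hence s(m) = 2^m + 4 for every m ≥ 1, by induction.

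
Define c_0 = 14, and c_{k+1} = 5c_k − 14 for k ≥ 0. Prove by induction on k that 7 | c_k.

Base case: c_0 = 14 = 7·2, so 7 | c_0.
Assume 7 | c_m, so c_m = 7t for some integer t.
Then c_{m+1} = 5c_m − 14 = 5·(7t) − 14 = 7(5t − 2), so 7 | c_{m+1}.
Hence 7 | c_k for every k ≥ 0, by induction.

7 | c_k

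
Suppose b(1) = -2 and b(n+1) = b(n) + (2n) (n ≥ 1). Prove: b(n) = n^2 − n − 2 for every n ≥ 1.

Base case: b(1) = -2, and 1^2 − 1 − 2 = -2.
Assume b(k) = k^2 − k − 2.
Then b(k+1) = b(k) + (2k) = (k^2 − k − 2) + (2k) = k^2 + k − 2,
and (k+1)^2 − (k+1) − 2 = k^2 + k − 2.
This completes the inductive step, so b(n) = n^2 − n − 2 for all n ≥ 1.

b(n) = n^2 − n − 2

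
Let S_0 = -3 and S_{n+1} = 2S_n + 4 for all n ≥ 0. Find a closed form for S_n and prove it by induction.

Claim: S_n = 2^n − 4.

Base case: S_0 = -3, and 2^0 − 4 = 1 − 4 = -3.
Assume S_k = 2^k − 4 for some k ≥ 0.
Then S_{k+1} = 2S_k + 4 = 2·(2^k − 4) + 4 = 2^{k+1} − 8 + 4 = 2^{k+1} − 4.
Hence S_n = 2^n − 4 for every n ≥ 0, by induction.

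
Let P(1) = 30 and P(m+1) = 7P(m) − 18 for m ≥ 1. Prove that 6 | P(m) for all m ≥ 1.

Base case: P(1) = 30 = 6·5, so 6 | P(1).
Assume 6 | P(j), so P(j) = 6t for some integer t.
Then P(j+1) = 7P(j) − 18 = 7·(6t) − 18 = 6(7t − 3), so 6 | P(j+1).
So the property holds for j+1, and by induction 6 | P(m) for all m ≥ 1.

6 | P(m)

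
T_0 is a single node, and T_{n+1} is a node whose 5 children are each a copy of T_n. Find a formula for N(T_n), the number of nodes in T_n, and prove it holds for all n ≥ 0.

Claim: N(T_n) = (5^{n+1} − 1)/4.

Base case: N(T_0) = 1, and (5^{0+1} − 1)/4 = 1.
Assume N(T_m) = (5^{m+1} − 1)/4.
Then N(T_{m+1}) = 1 + 5N(T_m) = 1 + 5·(5^{m+1} − 1)/4 = 1 + (5^{m+2} − 5)/4 = (4 + 5^{m+2} − 5)/4 = (5^{m+2} − 1)/4.
Hence N(T_n) = (5^{n+1} − 1)/4 for every n ≥ 0, by induction.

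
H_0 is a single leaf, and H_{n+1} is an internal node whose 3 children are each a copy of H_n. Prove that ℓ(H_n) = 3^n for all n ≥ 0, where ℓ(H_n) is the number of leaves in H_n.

Base case: ℓ(H_0) = 1, and 3^0 = 1.
Assume ℓ(H_k) = 3^k.
Then ℓ(H_{k+1}) = 3·ℓ(H_k) = 3·3^k = 3^{k+1}.
So the formula holds for k+1, and by induction ℓ(H_n) = 3^n for all n ≥ 0.

ℓ(H_n) = 3^n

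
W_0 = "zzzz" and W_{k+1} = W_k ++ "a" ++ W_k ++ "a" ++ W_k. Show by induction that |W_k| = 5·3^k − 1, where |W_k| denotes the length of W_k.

Base case: |W_0| = 4, and 5·3^0 − 1 = 4.
Assume |W_r| = 5·3^r − 1.
Then |W_{r+1}| = 3|W_r| + 2 = 3(5·3^r − 1) + 2 = 5·3^{r+1} − 3 + 2 = 5·3^{r+1} − 1.
So the formula holds for r+1, and by induction |W_k| = 5·3^k − 1 for all k ≥ 0.

|W_k| = 5·3^k − 1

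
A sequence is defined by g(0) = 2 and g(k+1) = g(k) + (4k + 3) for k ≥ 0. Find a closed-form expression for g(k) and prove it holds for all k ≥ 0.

Claim: g(k) = 2k^2 + k + 2.

Base case: g(0) = 2, and 2·0^2 + 0 + 2 = 2.
Assume g(m) = 2m^2 + m + 2.
Then g(m+1) = g(m) + (4m + 3) = (2m^2 + m + 2) + (4m + 3) = 2m^2 + 5m + 5,
and 2·(m+1)^2 + (m+1) + 2 = 2m^2 + 5m + 5.
Hence g(k) = 2k^2 + k + 2 for every k ≥ 0, by induction.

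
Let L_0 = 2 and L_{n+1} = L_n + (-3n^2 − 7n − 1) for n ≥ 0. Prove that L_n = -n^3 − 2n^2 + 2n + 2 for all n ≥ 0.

Base case: L_0 = 2, and -0^3 − 2·0^2 + 2·0 + 2 = 2.
Assume L_j = -j^3 − 2j^2 + 2j + 2.
Then L_{j+1} = L_j + (-3j^2 − 7j − 1) = (-j^3 − 2j^2 + 2j + 2) + (-3j^2 − 7j − 1) = -j^3 − 5j^2 − 5j + 1,
and -(j+1)^3 − 2·(j+1)^2 + 2·(j+1) + 2 = -j^3 − 5j^2 − 5j + 1.
Hence L_n = -n^3 − 2n^2 + 2n + 2 for every n ≥ 0, by induction.

L_n = -n^3 − 2n^2 + 2n + 2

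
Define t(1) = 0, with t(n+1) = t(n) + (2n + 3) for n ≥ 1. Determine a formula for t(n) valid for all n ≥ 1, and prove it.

Claim: t(n) = n^2 + 2n − 3.

Base case: t(1) = 0, and 1^2 + 2·1 − 3 = 0.
Assume t(k) = k^2 + 2k − 3.
Then t(k+1) = t(k) + (2k + 3) = (k^2 + 2k − 3) + (2k + 3) = k^2 + 4k,
and (k+1)^2 + 2·(k+1) − 3 = k^2 + 4k.
By induction, t(n) = n^2 + 2n − 3 for all n ≥ 1.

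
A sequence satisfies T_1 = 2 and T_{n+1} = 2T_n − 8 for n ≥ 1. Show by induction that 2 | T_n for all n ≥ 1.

Base case: T_1 = 2 = 2·1, so 2 | T_1.
Assume 2 | T_r, so T_r = 2t for some integer t.
Then T_{r+1} = 2T_r − 8 = 2·(2t) − 8 = 2(2t − 4), so 2 | T_{r+1}.
This completes the inductive step, so 2 | T_n for all n ≥ 1.

2 | T_n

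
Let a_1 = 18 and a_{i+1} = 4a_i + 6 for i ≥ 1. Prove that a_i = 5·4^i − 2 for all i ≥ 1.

Base case: a_1 = 18, and 5·4^1 − 2 = 20 − 2 = 18.
Assume a_m = 5·4^m − 2 for some m ≥ 1.
Then a_{m+1} = 4a_m + 6 = 4·(5·4^m − 2) + 6 = 20·4^m − 8 + 6 = 5·4^{m+1} − 2.
Hence a_i = 5·4^i − 2 for every i ≥ 1, by induction.

a_i = 5·4^i − 2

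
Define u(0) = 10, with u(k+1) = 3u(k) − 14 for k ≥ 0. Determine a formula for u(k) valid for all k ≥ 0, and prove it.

Claim: u(k) = 3^{k+1} + 7.

Base case: u(0) = 10, and 3^{0+1} + 7 = 3 + 7 = 10.
Assume u(m) = 3^{m+1} + 7 for some m ≥ 0.
Then u(m+1) = 3u(m) − 14 = 3·(3^{m+1} + 7) − 14 = 3^{m+2} + 21 − 14 = 3^{m+2} + 7.
This completes the inductive step, so u(k) = 3^{k+1} + 7 for all k ≥ 0.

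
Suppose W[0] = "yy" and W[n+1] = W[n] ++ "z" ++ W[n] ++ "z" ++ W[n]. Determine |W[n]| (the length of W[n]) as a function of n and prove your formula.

Claim: |W[n]| = 3^{n+1} − 1.

Base case: |W[0]| = 2, and 3^{0+1} − 1 = 2.
Assume |W[m]| = 3^{m+1} − 1.
Then |W[m+1]| = 3|W[m]| + 2 = 3(3^{m+1} − 1) + 2 = 3^{m+2} − 3 + 2 = 3^{m+2} − 1.
By induction, |W[n]| = 3^{n+1} − 1 for all n ≥ 0.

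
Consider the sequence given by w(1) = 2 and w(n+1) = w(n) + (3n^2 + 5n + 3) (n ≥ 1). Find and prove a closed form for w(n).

Claim: w(n) = n^3 + n^2 + n − 1.

Base case: w(1) = 2, and 1^3 + 1^2 + 1 − 1 = 2.
Assume w(r) = r^3 + r^2 + r − 1.
Then w(r+1) = w(r) + (3r^2 + 5r + 3) = (r^3 + r^2 + r − 1) + (3r^2 + 5r + 3) = r^3 + 4r^2 + 6r + 2,
and (r+1)^3 + (r+1)^2 + (r+1) − 1 = r^3 + 4r^2 + 6r + 2.
Hence w(n) = n^3 + n^2 + n − 1 for every n ≥ 1, by induction.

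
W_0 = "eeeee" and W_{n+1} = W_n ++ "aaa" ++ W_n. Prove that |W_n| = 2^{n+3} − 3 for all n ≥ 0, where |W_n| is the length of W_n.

Base case: |W_0| = 5, and 2^{0+3} − 3 = 5.
Assume |W_m| = 2^{m+3} − 3.
Then |W_{m+1}| = |W_m| + 3 + |W_m| = 2|W_m| + 3 = 2(2^{m+3} − 3) + 3 = 2^{m+1+3} − 6 + 3 = 2^{m+1+3} − 3.
Hence |W_n| = 2^{n+3} − 3 for every n ≥ 0, by induction.

|W_n| = 2^{n+3} − 3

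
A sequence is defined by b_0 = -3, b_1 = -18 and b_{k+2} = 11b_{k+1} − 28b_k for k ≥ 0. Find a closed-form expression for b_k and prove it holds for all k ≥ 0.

Claim: b_k = -4^k − 2·7^k.

Base cases: b_0 = -3 and -4^0 − 2·7^0 = -3; b_1 = -18 and -4^1 − 2·7^1 = -18.
Assume b_j = -4^j − 2·7^j for all 0 ≤ j ≤ m, where m ≥ 1.
Then b_{m+1} = 11b_m − 28b_{m−1} = 11·(-4^m − 2·7^m) − 28·(-4^{m−1} − 2·7^{m−1}) = -(11·4 − 28)4^{m−1} − 2·(11·7 − 28)7^{m−1} = -16·4^{m−1} − 98·7^{m−1} = -4^{m+1} − 2·7^{m+1}.
Hence b_k = -4^k − 2·7^k for every k ≥ 0, by strong induction.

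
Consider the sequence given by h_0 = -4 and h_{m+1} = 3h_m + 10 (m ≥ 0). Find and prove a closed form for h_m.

Claim: h_m = 3^m − 5.

Base case: h_0 = -4, and 3^0 − 5 = 1 − 5 = -4.
Assume h_j = 3^j − 5 for some j ≥ 0.
Then h_{j+1} = 3h_j + 10 = 3·(3^j − 5) + 10 = 3^{j+1} − 15 + 10 = 3^{j+1} − 5.
Hence h_m = 3^m − 5 for every m ≥ 0, by induction.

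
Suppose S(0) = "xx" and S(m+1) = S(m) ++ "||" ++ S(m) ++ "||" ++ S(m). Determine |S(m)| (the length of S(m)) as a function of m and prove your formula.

Claim: |S(m)| = 4·3^m − 2.

Base case: |S(0)| = 2, and 4·3^0 − 2 = 2.
Assume |S(j)| = 4·3^j − 2.
Then |S(j+1)| = 3|S(j)| + 4 = 3(4·3^j − 2) + 4 = 4·3^{j+1} − 6 + 4 = 4·3^{j+1} − 2.
So the formula holds for j+1, and by induction |S(m)| = 4·3^m − 2 for all m ≥ 0.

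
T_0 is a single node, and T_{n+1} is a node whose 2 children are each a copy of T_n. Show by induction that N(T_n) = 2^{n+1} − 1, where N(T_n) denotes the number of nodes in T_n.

Base case: N(T_0) = 1, and 2^{0+1} − 1 = 1.
Assume N(T_r) = 2^{r+1} − 1.
Then N(T_{r+1}) = 1 + 2N(T_r) = 1 + 2(2^{r+1} − 1) = 2^{r+2} − 2 + 1 = 2^{r+2} − 1.
So the formula holds for r+1, and by induction N(T_n) = 2^{n+1} − 1 for all n ≥ 0.

N(T_n) = 2^{n+1} − 1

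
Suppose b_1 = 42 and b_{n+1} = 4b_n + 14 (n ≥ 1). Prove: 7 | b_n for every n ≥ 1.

Base case: b_1 = 42 = 7·6, so 7 | b_1.
Assume 7 | b_m, so b_m = 7t for some integer t.
Then b_{m+1} = 4b_m + 14 = 4·(7t) + 14 = 7(4t + 2), so 7 | b_{m+1}.
Hence 7 | b_n for every n ≥ 1, by induction.

7 | b_n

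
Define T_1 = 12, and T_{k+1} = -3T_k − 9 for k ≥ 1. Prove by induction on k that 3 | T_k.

Base case: T_1 = 12 = 3·4, so 3 | T_1.
Assume 3 | T_r, so T_r = 3t for some integer t.
Then T_{r+1} = -3T_r − 9 = -3·(3t) − 9 = 3(-3t − 3), so 3 | T_{r+1}.
This completes the inductive step, so 3 | T_k for all k ≥ 1.

3 | T_k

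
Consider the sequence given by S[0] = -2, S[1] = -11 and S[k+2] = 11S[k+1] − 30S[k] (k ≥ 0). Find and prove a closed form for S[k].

Claim: S[k] = -5^k − 6^k.

Base cases: S[0] = -2 and -5^0 − 6^0 = -2; S[1] = -11 and -5^1 − 6^1 = -11.
Assume S[j] = -5^j − 6^j for all 0 ≤ j ≤ r, where r ≥ 1.
Then S[r+1] = 11S[r] − 30S[r−1] = 11·(-5^r − 6^r) − 30·(-5^{r−1} − 6^{r−1}) = -(11·5 − 30)5^{r−1} − (11·6 − 30)6^{r−1} = -25·5^{r−1} − 36·6^{r−1} = -5^{r+1} − 6^{r+1}.
This completes the inductive step, so S[k] = -5^k − 6^k for all k ≥ 0.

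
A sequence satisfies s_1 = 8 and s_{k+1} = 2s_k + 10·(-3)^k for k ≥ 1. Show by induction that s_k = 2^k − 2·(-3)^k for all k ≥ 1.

Base case: s_1 = 8, and 2^1 − 2·(-3)^1 = 2 + 6 = 8.
Assume s_r = 2^r − 2·(-3)^r for some r ≥ 1.
Then s_{r+1} = 2s_r + 10·(-3)^r = 2·(2^r − 2·(-3)^r) + 10·(-3)^r = 2^{r+1} − 4·(-3)^r + 10·(-3)^r = 2^{r+1} + 6·(-3)^r = 2^{r+1} − 2·(-3)^{r+1}.
Hence s_k = 2^k − 2·(-3)^k for every k ≥ 1, by induction.

s_k = 2^k − 2·(-3)^k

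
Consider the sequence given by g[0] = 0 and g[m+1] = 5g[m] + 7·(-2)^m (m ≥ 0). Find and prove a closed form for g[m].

Claim: g[m] = 5^m − (-2)^m.

Base case: g[0] = 0, and 5^0 − (-2)^0 = 1 − 1 = 0.
Assume g[j] = 5^j − (-2)^j for some j ≥ 0.
Then g[j+1] = 5g[j] + 7·(-2)^j = 5·(5^j − (-2)^j) + 7·(-2)^j = 5^{j+1} − 5·(-2)^j + 7·(-2)^j = 5^{j+1} + 2·(-2)^j = 5^{j+1} − (-2)^{j+1}.
By induction, g[m] = 5^m − (-2)^m for all m ≥ 0.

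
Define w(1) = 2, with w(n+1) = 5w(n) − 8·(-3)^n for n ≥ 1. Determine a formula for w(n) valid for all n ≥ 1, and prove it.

Claim: w(n) = 5^n + (-3)^n.

Base case: w(1) = 2, and 5^1 + (-3)^1 = 5 − 3 = 2.
Assume w(j) = 5^j + (-3)^j for some j ≥ 1.
Then w(j+1) = 5w(j) − 8·(-3)^j = 5·(5^j + (-3)^j) − 8·(-3)^j = 5^{j+1} + 5·(-3)^j − 8·(-3)^j = 5^{j+1} − 3·(-3)^j = 5^{j+1} + (-3)^{j+1}.
By induction, w(n) = 5^n + (-3)^n for all n ≥ 1.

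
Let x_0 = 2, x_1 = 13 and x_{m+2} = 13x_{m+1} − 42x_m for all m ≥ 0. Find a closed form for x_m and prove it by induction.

Claim: x_m = 6^m + 7^m.

Base cases: x_0 = 2 and 6^0 + 7^0 = 2; x_1 = 13 and 6^1 + 7^1 = 13.
Assume x_j = 6^j + 7^j for all 0 ≤ j ≤ k, where k ≥ 1.
Then x_{k+1} = 13x_k − 42x_{k−1} = 13·(6^k + 7^k) − 42·(6^{k−1} + 7^{k−1}) = (13·6 − 42)6^{k−1} + (13·7 − 42)7^{k−1} = 36·6^{k−1} + 49·7^{k−1} = 6^{k+1} + 7^{k+1}.
By strong induction, x_m = 6^m + 7^m for all m ≥ 0.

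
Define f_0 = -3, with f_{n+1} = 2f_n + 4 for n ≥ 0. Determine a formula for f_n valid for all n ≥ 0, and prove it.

Claim: f_n = 2^n − 4.

Base case: f_0 = -3, and 2^0 − 4 = 1 − 4 = -3.
Assume f_j = 2^j − 4 for some j ≥ 0.
Then f_{j+1} = 2f_j + 4 = 2·(2^j − 4) + 4 = 2^{j+1} − 8 + 4 = 2^{j+1} − 4.
By induction, f_n = 2^n − 4 for all n ≥ 0.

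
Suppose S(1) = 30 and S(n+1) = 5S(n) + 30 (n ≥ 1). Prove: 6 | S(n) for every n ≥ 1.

Base case: S(1) = 30 = 6·5, so 6 | S(1).
Assume 6 | S(m), so S(m) = 6t for some integer t.
Then S(m+1) = 5S(m) + 30 = 5·(6t) + 30 = 6(5t + 5), so 6 | S(m+1).
So the property holds for m+1, and by induction 6 | S(n) for all n ≥ 1.

6 | S(n)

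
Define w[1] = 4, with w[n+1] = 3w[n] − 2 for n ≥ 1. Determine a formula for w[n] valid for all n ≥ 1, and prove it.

Claim: w[n] = 3^n + 1.

Base case: w[1] = 4, and 3^1 + 1 = 3 + 1 = 4.
Assume w[m] = 3^m + 1 for some m ≥ 1.
Then w[m+1] = 3w[m] − 2 = 3·(3^m + 1) − 2 = 3^{m+1} + 3 − 2 = 3^{m+1} + 1.
This completes the inductive step, so w[n] = 3^n + 1 for all n ≥ 1.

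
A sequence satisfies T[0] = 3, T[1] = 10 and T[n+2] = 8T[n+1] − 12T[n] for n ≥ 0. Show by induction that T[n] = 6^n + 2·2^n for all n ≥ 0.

Base cases: T[0] = 3 and 6^0 + 2·2^0 = 3; T[1] = 10 and 6^1 + 2·2^1 = 10.
Assume T[j] = 6^j + 2·2^j for all 0 ≤ j ≤ k, where k ≥ 1.
Then T[k+1] = 8T[k] − 12T[k−1] = 8·(6^k + 2·2^k) − 12·(6^{k−1} + 2·2^{k−1}) = (8·6 − 12)6^{k−1} + 2·(8·2 − 12)2^{k−1} = 36·6^{k−1} + 8·2^{k−1} = 6^{k+1} + 2·2^{k+1}.
So the formula holds for k+1, and by strong induction T[n] = 6^n + 2·2^n for all n ≥ 0.

T[n] = 6^n + 2·2^n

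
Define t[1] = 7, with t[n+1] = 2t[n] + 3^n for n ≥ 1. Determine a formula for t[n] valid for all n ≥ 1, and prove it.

Claim: t[n] = 2·2^n + 3^n.

Base case: t[1] = 7, and 2·2^1 + 3^1 = 4 + 3 = 7.
Assume t[k] = 2·2^k + 3^k for some k ≥ 1.
Then t[k+1] = 2t[k] + 3^k = 2·(2·2^k + 3^k) + 3^k = 2·2^{k+1} + 2·3^k + 3^k = 2·2^{k+1} + 3·3^k = 2·2^{k+1} + 3^{k+1}.
So the formula holds for k+1, and by induction t[n] = 2·2^n + 3^n for all n ≥ 1.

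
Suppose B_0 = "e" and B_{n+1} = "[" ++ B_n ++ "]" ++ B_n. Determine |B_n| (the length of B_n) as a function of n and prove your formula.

Claim: |B_n| = 3·2^n − 2.

Base case: |B_0| = 1, and 3·2^0 − 2 = 1.
Assume |B_r| = 3·2^r − 2.
Then |B_{r+1}| = 1 + |B_r| + 1 + |B_r| = 2|B_r| + 2 = 2(3·2^r − 2) + 2 = 3·2^{r+1} − 4 + 2 = 3·2^{r+1} − 2.
So the formula holds for r+1, and by induction |B_n| = 3·2^n − 2 for all n ≥ 0.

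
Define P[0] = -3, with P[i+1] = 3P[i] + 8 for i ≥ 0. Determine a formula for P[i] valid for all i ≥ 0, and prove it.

Claim: P[i] = 3^i − 4.

Base case: P[0] = -3, and 3^0 − 4 = 1 − 4 = -3.
Assume P[j] = 3^j − 4 for some j ≥ 0.
Then P[j+1] = 3P[j] + 8 = 3·(3^j − 4) + 8 = 3^{j+1} − 12 + 8 = 3^{j+1} − 4.
This completes the inductive step, so P[i] = 3^i − 4 for all i ≥ 0.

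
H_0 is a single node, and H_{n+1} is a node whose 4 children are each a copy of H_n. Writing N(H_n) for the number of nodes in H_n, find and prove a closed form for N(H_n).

Claim: N(H_n) = (4^{n+1} − 1)/3.

Base case: N(H_0) = 1, and (4^{0+1} − 1)/3 = 1.
Assume N(H_j) = (4^{j+1} − 1)/3.
Then N(H_{j+1}) = 1 + 4N(H_j) = 1 + 4·(4^{j+1} − 1)/3 = 1 + (4^{j+2} − 4)/3 = (3 + 4^{j+2} − 4)/3 = (4^{j+2} − 1)/3.
By induction, N(H_n) = (4^{n+1} − 1)/3 for all n ≥ 0.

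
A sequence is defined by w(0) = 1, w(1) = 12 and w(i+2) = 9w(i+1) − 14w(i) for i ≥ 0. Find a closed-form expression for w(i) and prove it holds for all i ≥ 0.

Claim: w(i) = 2·7^i − 2^i.

Base cases: w(0) = 1 and 2·7^0 − 2^0 = 1; w(1) = 12 and 2·7^1 − 2^1 = 12.
Assume w(j) = 2·7^j − 2^j for all 0 ≤ j ≤ m, where m ≥ 1.
Then w(m+1) = 9w(m) − 14w(m−1) = 9·(2·7^m − 2^m) − 14·(2·7^{m−1} − 2^{m−1}) = 2·(9·7 − 14)7^{m−1} − (9·2 − 14)2^{m−1} = 98·7^{m−1} − 4·2^{m−1} = 2·7^{m+1} − 2^{m+1}.
So the formula holds for m+1, and by strong induction w(i) = 2·7^i − 2^i for all i ≥ 0.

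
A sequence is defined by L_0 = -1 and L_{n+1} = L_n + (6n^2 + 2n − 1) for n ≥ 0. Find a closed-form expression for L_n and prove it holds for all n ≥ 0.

Claim: L_n = 2n^3 − 2n^2 − n − 1.

Base case: L_0 = -1, and 2·0^3 − 2·0^2 − 0 − 1 = -1.
Assume L_k = 2k^3 − 2k^2 − k − 1.
Then L_{k+1} = L_k + (6k^2 + 2k − 1) = (2k^3 − 2k^2 − k − 1) + (6k^2 + 2k − 1) = 2k^3 + 4k^2 + k − 2,
and 2·(k+1)^3 − 2·(k+1)^2 − (k+1) − 1 = 2k^3 + 4k^2 + k − 2.
This completes the inductive step, so L_n = 2n^3 − 2n^2 − n − 1 for all n ≥ 0.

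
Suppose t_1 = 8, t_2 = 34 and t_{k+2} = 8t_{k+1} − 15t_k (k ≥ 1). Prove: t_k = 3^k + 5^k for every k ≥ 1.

Base cases: t_1 = 8 and 3^1 + 5^1 = 8; t_2 = 34 and 3^2 + 5^2 = 34.
Assume t_j = 3^j + 5^j for all 1 ≤ j ≤ r, where r ≥ 2.
Then t_{r+1} = 8t_r − 15t_{r−1} = 8·(3^r + 5^r) − 15·(3^{r−1} + 5^{r−1}) = (8·3 − 15)3^{r−1} + (8·5 − 15)5^{r−1} = 9·3^{r−1} + 25·5^{r−1} = 3^{r+1} + 5^{r+1}.
So the formula holds for r+1, and by strong induction t_k = 3^k + 5^k for all k ≥ 1.

t_k = 3^k + 5^k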